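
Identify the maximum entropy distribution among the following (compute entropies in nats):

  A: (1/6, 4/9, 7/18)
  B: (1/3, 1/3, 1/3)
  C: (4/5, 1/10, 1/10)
B

For a discrete distribution over n outcomes, entropy is maximized by the uniform distribution.

Computing entropies:
H(A) = 1.0263 nats
H(B) = 1.0986 nats
H(C) = 0.6390 nats

The uniform distribution (where all probabilities equal 1/3) achieves the maximum entropy of log_e(3) = 1.0986 nats.

Distribution B has the highest entropy.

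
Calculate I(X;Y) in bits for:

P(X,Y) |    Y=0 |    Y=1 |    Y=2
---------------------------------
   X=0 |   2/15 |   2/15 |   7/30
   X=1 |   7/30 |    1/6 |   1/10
0.0622 bits

Mutual information: I(X;Y) = H(X) + H(Y) - H(X,Y)

Marginals:
P(X) = (1/2, 1/2), H(X) = 1.0000 bits
P(Y) = (11/30, 3/10, 1/3), H(Y) = 1.5801 bits

Joint entropy: H(X,Y) = 2.5180 bits

I(X;Y) = 1.0000 + 1.5801 - 2.5180 = 0.0622 bits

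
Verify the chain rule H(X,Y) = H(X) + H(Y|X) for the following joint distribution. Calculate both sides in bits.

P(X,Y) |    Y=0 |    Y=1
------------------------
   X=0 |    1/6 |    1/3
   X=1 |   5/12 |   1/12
H(X,Y) = 1.7842, H(X) = 1.0000, H(Y|X) = 0.7842 (all in bits)

Chain rule: H(X,Y) = H(X) + H(Y|X)

Left side — joint entropy directly:
H(X,Y) = -Σ p(x,y) log p(x,y) = 1.7842 bits

Right side — compute H(Y|X) from the conditional distributions:
P(X) = (1/2, 1/2), so H(X) = 1.0000 bits
H(Y|X) = Σ_x P(X=x) · H(Y|X=x):
  P(Y|X=0) = (1/3, 2/3), H(Y|X=0) = 0.9183, weight P(X=0) = 1/2
  P(Y|X=1) = (5/6, 1/6), H(Y|X=1) = 0.6500, weight P(X=1) = 1/2
H(Y|X) = 0.7842 bits

H(X) + H(Y|X) = 1.0000 + 0.7842 = 1.7842 bits

Both sides equal 1.7842 bits. ✓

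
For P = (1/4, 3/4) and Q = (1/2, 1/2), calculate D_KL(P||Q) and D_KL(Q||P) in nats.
D_KL(P||Q) = 0.1308, D_KL(Q||P) = 0.1438

KL divergence is not symmetric: D_KL(P||Q) ≠ D_KL(Q||P) in general.

D_KL(P||Q) = 0.1308 nats
D_KL(Q||P) = 0.1438 nats

No, they are not equal!

This asymmetry is why KL divergence is not a true distance metric.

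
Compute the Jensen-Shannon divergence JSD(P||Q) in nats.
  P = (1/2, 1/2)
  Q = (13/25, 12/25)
0.0002 nats

Jensen-Shannon divergence is:
JSD(P||Q) = 0.5 × D_KL(P||M) + 0.5 × D_KL(Q||M)
where M = 0.5 × (P + Q) is the mixture distribution.

M = 0.5 × (1/2, 1/2) + 0.5 × (13/25, 12/25) = (0.51, 0.49)

D_KL(P||M) = 0.0002 nats
D_KL(Q||M) = 0.0002 nats

JSD(P||Q) = 0.5 × 0.0002 + 0.5 × 0.0002 = 0.0002 nats

Unlike KL divergence, JSD is symmetric and bounded: 0 ≤ JSD ≤ log(2).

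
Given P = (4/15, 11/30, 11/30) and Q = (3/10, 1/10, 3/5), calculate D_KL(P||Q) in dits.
0.1148 dits

KL divergence: D_KL(P||Q) = Σ p(x) log(p(x)/q(x))

Computing term by term:
  x=0: 4/15 × log_10[(4/15)/(3/10)] = 4/15 × -0.0512 = -0.0136
  x=1: 11/30 × log_10[(11/30)/(1/10)] = 11/30 × 0.5643 = 0.2069
  x=2: 11/30 × log_10[(11/30)/(3/5)] = 11/30 × -0.2139 = -0.0784

D_KL(P||Q) = 0.1148 dits

Note: KL divergence is always non-negative and equals 0 iff P = Q.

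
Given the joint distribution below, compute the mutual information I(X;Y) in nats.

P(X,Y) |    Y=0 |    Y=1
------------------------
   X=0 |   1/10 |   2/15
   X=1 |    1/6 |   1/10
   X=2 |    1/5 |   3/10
0.0187 nats

Mutual information: I(X;Y) = H(X) + H(Y) - H(X,Y)

Marginals:
P(X) = (7/30, 4/15, 1/2), H(X) = 1.0386 nats
P(Y) = (7/15, 8/15), H(Y) = 0.6909 nats

Joint entropy: H(X,Y) = 1.7109 nats

I(X;Y) = 1.0386 + 0.6909 - 1.7109 = 0.0187 nats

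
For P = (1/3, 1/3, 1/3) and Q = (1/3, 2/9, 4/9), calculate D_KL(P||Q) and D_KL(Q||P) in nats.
D_KL(P||Q) = 0.0393, D_KL(Q||P) = 0.0378

KL divergence is not symmetric: D_KL(P||Q) ≠ D_KL(Q||P) in general.

D_KL(P||Q) = 0.0393 nats
D_KL(Q||P) = 0.0378 nats

No, they are not equal!

This asymmetry is why KL divergence is not a true distance metric.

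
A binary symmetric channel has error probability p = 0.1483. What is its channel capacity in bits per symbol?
0.3944 bits

For a binary symmetric channel (BSC) with error probability p:
Capacity C = 1 - H(p) bits per symbol

where H(p) = -p log₂(p) - (1-p) log₂(1-p) is the binary entropy function.

H(0.1483) = 0.6056 bits
C = 1 - 0.6056 = 0.3944 bits per symbol

This means we can reliably transmit up to 0.3944 bits of information per channel use.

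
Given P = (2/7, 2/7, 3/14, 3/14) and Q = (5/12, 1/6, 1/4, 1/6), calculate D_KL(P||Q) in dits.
0.0291 dits

KL divergence: D_KL(P||Q) = Σ p(x) log(p(x)/q(x))

Computing term by term:
  x=0: 2/7 × log_10[(2/7)/(5/12)] = 2/7 × -0.1639 = -0.0468
  x=1: 2/7 × log_10[(2/7)/(1/6)] = 2/7 × 0.2341 = 0.0669
  x=2: 3/14 × log_10[(3/14)/(1/4)] = 3/14 × -0.0669 = -0.0143
  x=3: 3/14 × log_10[(3/14)/(1/6)] = 3/14 × 0.1091 = 0.0234

D_KL(P||Q) = 0.0291 dits

Note: KL divergence is always non-negative and equals 0 iff P = Q.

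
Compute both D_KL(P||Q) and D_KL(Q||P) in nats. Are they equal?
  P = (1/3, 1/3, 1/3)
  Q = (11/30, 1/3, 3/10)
D_KL(P||Q) = 0.0034, D_KL(Q||P) = 0.0033

KL divergence is not symmetric: D_KL(P||Q) ≠ D_KL(Q||P) in general.

D_KL(P||Q) = 0.0034 nats
D_KL(Q||P) = 0.0033 nats

No, they are not equal!

This asymmetry is why KL divergence is not a true distance metric.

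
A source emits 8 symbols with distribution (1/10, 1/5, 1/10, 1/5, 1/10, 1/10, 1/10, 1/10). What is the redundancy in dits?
0.0235 dits

Redundancy measures how far a source is from maximum entropy:
R = H_max - H(X)

Maximum entropy for 8 symbols: H_max = log_10(8) = 0.9031 dits
Actual entropy: H(X) = 0.8796 dits
Redundancy: R = 0.9031 - 0.8796 = 0.0235 dits

This redundancy represents potential for compression: the source could be compressed by 0.0235 dits per symbol.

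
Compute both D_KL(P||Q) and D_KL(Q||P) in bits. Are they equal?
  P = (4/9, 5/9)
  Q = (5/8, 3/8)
D_KL(P||Q) = 0.0964, D_KL(Q||P) = 0.0948

KL divergence is not symmetric: D_KL(P||Q) ≠ D_KL(Q||P) in general.

D_KL(P||Q) = 0.0964 bits
D_KL(Q||P) = 0.0948 bits

No, they are not equal!

This asymmetry is why KL divergence is not a true distance metric.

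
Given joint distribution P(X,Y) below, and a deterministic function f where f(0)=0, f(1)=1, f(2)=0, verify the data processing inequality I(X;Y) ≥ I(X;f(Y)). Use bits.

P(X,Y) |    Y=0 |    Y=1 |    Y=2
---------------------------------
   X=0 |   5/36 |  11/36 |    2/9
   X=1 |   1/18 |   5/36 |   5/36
I(X;Y) = 0.0051, I(X;f(Y)) = 0.0011, inequality holds: 0.0051 ≥ 0.0011

Data Processing Inequality: For any Markov chain X → Y → Z, we have I(X;Y) ≥ I(X;Z).

Here Z = f(Y) is a deterministic function of Y, forming X → Y → Z.

Original I(X;Y) = 0.0051 bits

After applying f:
P(X,Z) where Z=f(Y):
- P(X,Z=0) = P(X,Y=0) + P(X,Y=2)
- P(X,Z=1) = P(X,Y=1)

I(X;Z) = I(X;f(Y)) = 0.0011 bits

Verification: 0.0051 ≥ 0.0011 ✓

Information cannot be created by processing; the function f can only lose information about X.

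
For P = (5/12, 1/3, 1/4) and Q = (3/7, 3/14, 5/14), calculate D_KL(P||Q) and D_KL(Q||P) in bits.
D_KL(P||Q) = 0.0669, D_KL(Q||P) = 0.0646

KL divergence is not symmetric: D_KL(P||Q) ≠ D_KL(Q||P) in general.

D_KL(P||Q) = 0.0669 bits
D_KL(Q||P) = 0.0646 bits

No, they are not equal!

This asymmetry is why KL divergence is not a true distance metric.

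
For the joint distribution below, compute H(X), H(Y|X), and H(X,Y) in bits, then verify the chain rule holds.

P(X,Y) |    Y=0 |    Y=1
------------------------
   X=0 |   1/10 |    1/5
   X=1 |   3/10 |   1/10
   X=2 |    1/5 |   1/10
H(X,Y) = 2.4464, H(X) = 1.5710, H(Y|X) = 0.8755 (all in bits)

Chain rule: H(X,Y) = H(X) + H(Y|X)

Left side — joint entropy directly:
H(X,Y) = -Σ p(x,y) log p(x,y) = 2.4464 bits

Right side — compute H(Y|X) from the conditional distributions:
P(X) = (3/10, 2/5, 3/10), so H(X) = 1.5710 bits
H(Y|X) = Σ_x P(X=x) · H(Y|X=x):
  P(Y|X=0) = (1/3, 2/3), H(Y|X=0) = 0.9183, weight P(X=0) = 3/10
  P(Y|X=1) = (3/4, 1/4), H(Y|X=1) = 0.8113, weight P(X=1) = 2/5
  P(Y|X=2) = (2/3, 1/3), H(Y|X=2) = 0.9183, weight P(X=2) = 3/10
H(Y|X) = 0.8755 bits

H(X) + H(Y|X) = 1.5710 + 0.8755 = 2.4464 bits

Both sides equal 2.4464 bits. ✓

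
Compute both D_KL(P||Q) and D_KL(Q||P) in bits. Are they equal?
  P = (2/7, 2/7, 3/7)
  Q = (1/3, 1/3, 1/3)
D_KL(P||Q) = 0.0283, D_KL(Q||P) = 0.0274

KL divergence is not symmetric: D_KL(P||Q) ≠ D_KL(Q||P) in general.

D_KL(P||Q) = 0.0283 bits
D_KL(Q||P) = 0.0274 bits

No, they are not equal!

This asymmetry is why KL divergence is not a true distance metric.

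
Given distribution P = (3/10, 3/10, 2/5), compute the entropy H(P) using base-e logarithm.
1.0889 nats

Shannon entropy is H(X) = -Σ p(x) log p(x).

For P = (3/10, 3/10, 2/5):
H = -3/10 × log_e(3/10) -3/10 × log_e(3/10) -2/5 × log_e(2/5)
H = 1.0889 nats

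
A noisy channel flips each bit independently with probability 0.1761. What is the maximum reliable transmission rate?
0.3285 bits

For a binary symmetric channel (BSC) with error probability p:
Capacity C = 1 - H(p) bits per symbol

where H(p) = -p log₂(p) - (1-p) log₂(1-p) is the binary entropy function.

H(0.1761) = 0.6715 bits
C = 1 - 0.6715 = 0.3285 bits per symbol

This means we can reliably transmit up to 0.3285 bits of information per channel use.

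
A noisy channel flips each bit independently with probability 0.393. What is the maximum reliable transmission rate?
0.0333 bits

For a binary symmetric channel (BSC) with error probability p:
Capacity C = 1 - H(p) bits per symbol

where H(p) = -p log₂(p) - (1-p) log₂(1-p) is the binary entropy function.

H(0.393) = 0.9667 bits
C = 1 - 0.9667 = 0.0333 bits per symbol

This means we can reliably transmit up to 0.0333 bits of information per channel use.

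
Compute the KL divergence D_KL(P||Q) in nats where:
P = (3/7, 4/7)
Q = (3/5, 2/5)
0.0596 nats

KL divergence: D_KL(P||Q) = Σ p(x) log(p(x)/q(x))

Computing term by term:
  x=0: 3/7 × log_e[(3/7)/(3/5)] = 3/7 × -0.3365 = -0.1442
  x=1: 4/7 × log_e[(4/7)/(2/5)] = 4/7 × 0.3567 = 0.2038

D_KL(P||Q) = 0.0596 nats

Note: KL divergence is always non-negative and equals 0 iff P = Q.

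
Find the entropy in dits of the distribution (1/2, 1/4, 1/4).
0.4515 dits

Shannon entropy is H(X) = -Σ p(x) log p(x).

For P = (1/2, 1/4, 1/4):
H = -1/2 × log_10(1/2) -1/4 × log_10(1/4) -1/4 × log_10(1/4)
H = 0.4515 dits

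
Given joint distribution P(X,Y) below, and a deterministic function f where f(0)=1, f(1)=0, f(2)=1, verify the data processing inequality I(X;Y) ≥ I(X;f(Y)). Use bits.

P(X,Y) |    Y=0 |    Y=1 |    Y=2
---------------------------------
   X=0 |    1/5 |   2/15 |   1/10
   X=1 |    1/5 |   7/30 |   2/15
I(X;Y) = 0.0105, I(X;f(Y)) = 0.0083, inequality holds: 0.0105 ≥ 0.0083

Data Processing Inequality: For any Markov chain X → Y → Z, we have I(X;Y) ≥ I(X;Z).

Here Z = f(Y) is a deterministic function of Y, forming X → Y → Z.

Original I(X;Y) = 0.0105 bits

After applying f:
P(X,Z) where Z=f(Y):
- P(X,Z=0) = P(X,Y=1)
- P(X,Z=1) = P(X,Y=0) + P(X,Y=2)

I(X;Z) = I(X;f(Y)) = 0.0083 bits

Verification: 0.0105 ≥ 0.0083 ✓

Information cannot be created by processing; the function f can only lose information about X.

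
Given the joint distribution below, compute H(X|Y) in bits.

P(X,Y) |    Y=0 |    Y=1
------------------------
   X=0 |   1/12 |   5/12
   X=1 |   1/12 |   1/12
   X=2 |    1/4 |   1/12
1.2414 bits

Using the chain rule: H(X|Y) = H(X,Y) - H(Y)

First, compute H(X,Y) = 2.2213 bits

Marginal P(Y) = (5/12, 7/12)
H(Y) = 0.9799 bits

H(X|Y) = H(X,Y) - H(Y) = 2.2213 - 0.9799 = 1.2414 bits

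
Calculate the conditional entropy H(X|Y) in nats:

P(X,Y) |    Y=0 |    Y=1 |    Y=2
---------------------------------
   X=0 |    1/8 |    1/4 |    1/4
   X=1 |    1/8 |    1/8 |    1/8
0.6507 nats

Using the chain rule: H(X|Y) = H(X,Y) - H(Y)

First, compute H(X,Y) = 1.7329 nats

Marginal P(Y) = (1/4, 3/8, 3/8)
H(Y) = 1.0822 nats

H(X|Y) = H(X,Y) - H(Y) = 1.7329 - 1.0822 = 0.6507 nats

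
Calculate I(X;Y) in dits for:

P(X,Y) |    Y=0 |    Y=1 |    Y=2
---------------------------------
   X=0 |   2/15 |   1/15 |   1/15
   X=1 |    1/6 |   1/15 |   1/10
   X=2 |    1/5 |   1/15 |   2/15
0.0020 dits

Mutual information: I(X;Y) = H(X) + H(Y) - H(X,Y)

Marginals:
P(X) = (4/15, 1/3, 2/5), H(X) = 0.4713 dits
P(Y) = (1/2, 1/5, 3/10), H(Y) = 0.4472 dits

Joint entropy: H(X,Y) = 0.9165 dits

I(X;Y) = 0.4713 + 0.4472 - 0.9165 = 0.0020 dits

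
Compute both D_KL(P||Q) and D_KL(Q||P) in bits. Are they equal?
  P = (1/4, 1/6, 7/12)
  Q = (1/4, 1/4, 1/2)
D_KL(P||Q) = 0.0322, D_KL(Q||P) = 0.0350

KL divergence is not symmetric: D_KL(P||Q) ≠ D_KL(Q||P) in general.

D_KL(P||Q) = 0.0322 bits
D_KL(Q||P) = 0.0350 bits

No, they are not equal!

This asymmetry is why KL divergence is not a true distance metric.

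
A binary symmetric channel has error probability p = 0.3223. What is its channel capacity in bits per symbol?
0.0931 bits

For a binary symmetric channel (BSC) with error probability p:
Capacity C = 1 - H(p) bits per symbol

where H(p) = -p log₂(p) - (1-p) log₂(1-p) is the binary entropy function.

H(0.3223) = 0.9069 bits
C = 1 - 0.9069 = 0.0931 bits per symbol

This means we can reliably transmit up to 0.0931 bits of information per channel use.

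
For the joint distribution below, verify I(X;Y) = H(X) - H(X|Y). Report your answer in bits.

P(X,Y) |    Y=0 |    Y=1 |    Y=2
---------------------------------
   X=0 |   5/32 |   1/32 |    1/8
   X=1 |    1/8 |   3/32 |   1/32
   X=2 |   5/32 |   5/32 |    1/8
I(X;Y) = 0.0844 bits

Mutual information has multiple equivalent forms:
- I(X;Y) = H(X) - H(X|Y)
- I(X;Y) = H(Y) - H(Y|X)
- I(X;Y) = H(X) + H(Y) - H(X,Y)

Computing all quantities:
H(X) = 1.5462, H(Y) = 1.5512, H(X,Y) = 3.0130
H(X|Y) = 1.4618, H(Y|X) = 1.4668

Verification:
H(X) - H(X|Y) = 1.5462 - 1.4618 = 0.0844
H(Y) - H(Y|X) = 1.5512 - 1.4668 = 0.0844
H(X) + H(Y) - H(X,Y) = 1.5462 + 1.5512 - 3.0130 = 0.0844

All forms give I(X;Y) = 0.0844 bits. ✓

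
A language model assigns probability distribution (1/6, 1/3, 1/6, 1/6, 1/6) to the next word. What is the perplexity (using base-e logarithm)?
4.7622

Perplexity is e^H (or exp(H) for natural log).

First, H = -Σ p log p = 1.5607 nats
Perplexity = e^1.5607 = 4.7622

Interpretation: The model's uncertainty is equivalent to choosing uniformly among 4.8 options.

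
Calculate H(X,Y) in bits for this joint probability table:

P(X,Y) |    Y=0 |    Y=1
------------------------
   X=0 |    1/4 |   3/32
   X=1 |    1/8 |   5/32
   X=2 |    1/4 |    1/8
2.4886 bits

Joint entropy is H(X,Y) = -Σ_{x,y} p(x,y) log p(x,y).

Summing over all non-zero entries:
H(X,Y) = -[1/4·log_2(1/4) + 3/32·log_2(3/32) + 1/8·log_2(1/8) + 5/32·log_2(5/32) + 1/4·log_2(1/4) + 1/8·log_2(1/8)]
H(X,Y) = 2.4886 bits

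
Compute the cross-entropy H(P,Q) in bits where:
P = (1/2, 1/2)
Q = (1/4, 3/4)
1.2075 bits

Cross-entropy: H(P,Q) = -Σ p(x) log q(x)

Alternatively: H(P,Q) = H(P) + D_KL(P||Q)
H(P) = 1.0000 bits
D_KL(P||Q) = 0.2075 bits

H(P,Q) = 1.0000 + 0.2075 = 1.2075 bits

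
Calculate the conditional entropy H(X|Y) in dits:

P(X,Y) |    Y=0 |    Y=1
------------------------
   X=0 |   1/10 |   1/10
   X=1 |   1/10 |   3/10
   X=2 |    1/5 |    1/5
0.4442 dits

Using the chain rule: H(X|Y) = H(X,Y) - H(Y)

First, compute H(X,Y) = 0.7365 dits

Marginal P(Y) = (2/5, 3/5)
H(Y) = 0.2923 dits

H(X|Y) = H(X,Y) - H(Y) = 0.7365 - 0.2923 = 0.4442 dits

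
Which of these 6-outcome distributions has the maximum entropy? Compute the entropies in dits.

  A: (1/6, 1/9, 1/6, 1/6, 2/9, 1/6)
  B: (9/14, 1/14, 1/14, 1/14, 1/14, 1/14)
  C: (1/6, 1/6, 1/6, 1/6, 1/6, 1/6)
C

For a discrete distribution over n outcomes, entropy is maximized by the uniform distribution.

Computing entropies:
H(A) = 0.7700 dits
H(B) = 0.5327 dits
H(C) = 0.7782 dits

The uniform distribution (where all probabilities equal 1/6) achieves the maximum entropy of log_10(6) = 0.7782 dits.

Distribution C has the highest entropy.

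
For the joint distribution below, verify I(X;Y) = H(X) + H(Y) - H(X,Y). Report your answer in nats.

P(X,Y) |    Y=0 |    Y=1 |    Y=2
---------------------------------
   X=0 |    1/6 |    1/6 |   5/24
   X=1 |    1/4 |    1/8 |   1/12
I(X;Y) = 0.0356 nats

Mutual information has multiple equivalent forms:
- I(X;Y) = H(X) - H(X|Y)
- I(X;Y) = H(Y) - H(Y|X)
- I(X;Y) = H(X) + H(Y) - H(X,Y)

Computing all quantities:
H(X) = 0.6897, H(Y) = 1.0835, H(X,Y) = 1.7376
H(X|Y) = 0.6541, H(Y|X) = 1.0480

Verification:
H(X) - H(X|Y) = 0.6897 - 0.6541 = 0.0356
H(Y) - H(Y|X) = 1.0835 - 1.0480 = 0.0356
H(X) + H(Y) - H(X,Y) = 0.6897 + 1.0835 - 1.7376 = 0.0356

All forms give I(X;Y) = 0.0356 nats. ✓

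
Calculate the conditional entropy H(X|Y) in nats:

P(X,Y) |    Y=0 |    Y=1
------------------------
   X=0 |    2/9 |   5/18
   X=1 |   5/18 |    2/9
0.6870 nats

Using the chain rule: H(X|Y) = H(X,Y) - H(Y)

First, compute H(X,Y) = 1.3801 nats

Marginal P(Y) = (1/2, 1/2)
H(Y) = 0.6931 nats

H(X|Y) = H(X,Y) - H(Y) = 1.3801 - 0.6931 = 0.6870 nats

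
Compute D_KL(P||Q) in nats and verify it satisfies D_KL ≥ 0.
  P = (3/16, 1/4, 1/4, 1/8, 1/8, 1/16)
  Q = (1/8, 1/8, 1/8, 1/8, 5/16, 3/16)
0.2394 nats

KL divergence satisfies the Gibbs inequality: D_KL(P||Q) ≥ 0 for all distributions P, Q.

D_KL(P||Q) = Σ p(x) log(p(x)/q(x))
Term by term:
  x=0: 3/16 × log_e[(3/16)/(1/8)] = 0.0760
  x=1: 1/4 × log_e[(1/4)/(1/8)] = 0.1733
  x=2: 1/4 × log_e[(1/4)/(1/8)] = 0.1733
  x=3: 1/8 × log_e[(1/8)/(1/8)] = 0.0000
  x=4: 1/8 × log_e[(1/8)/(5/16)] = -0.1145
  x=5: 1/16 × log_e[(1/16)/(3/16)] = -0.0687
D_KL(P||Q) = 0.2394 nats

D_KL(P||Q) = 0.2394 ≥ 0 ✓

This non-negativity is a fundamental property: relative entropy cannot be negative because it measures how different Q is from P.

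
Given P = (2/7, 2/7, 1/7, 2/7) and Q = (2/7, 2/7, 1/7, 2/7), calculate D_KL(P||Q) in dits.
0.0000 dits

KL divergence: D_KL(P||Q) = Σ p(x) log(p(x)/q(x))

Computing term by term:
  x=0: 2/7 × log_10[(2/7)/(2/7)] = 2/7 × 0.0000 = 0.0000
  x=1: 2/7 × log_10[(2/7)/(2/7)] = 2/7 × 0.0000 = 0.0000
  x=2: 1/7 × log_10[(1/7)/(1/7)] = 1/7 × 0.0000 = 0.0000
  x=3: 2/7 × log_10[(2/7)/(2/7)] = 2/7 × 0.0000 = 0.0000

D_KL(P||Q) = 0.0000 dits

Note: KL divergence is always non-negative and equals 0 iff P = Q.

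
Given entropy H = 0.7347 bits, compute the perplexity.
1.6641

Perplexity is 2^H (or exp(H) for natural log).

H = 0.7347 bits
Perplexity = 2^0.7347 = 1.6641

Interpretation: The model's uncertainty is equivalent to choosing uniformly among 1.7 options.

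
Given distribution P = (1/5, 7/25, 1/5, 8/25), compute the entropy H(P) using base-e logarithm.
1.3648 nats

Shannon entropy is H(X) = -Σ p(x) log p(x).

For P = (1/5, 7/25, 1/5, 8/25):
H = -1/5 × log_e(1/5) -7/25 × log_e(7/25) -1/5 × log_e(1/5) -8/25 × log_e(8/25)
H = 1.3648 nats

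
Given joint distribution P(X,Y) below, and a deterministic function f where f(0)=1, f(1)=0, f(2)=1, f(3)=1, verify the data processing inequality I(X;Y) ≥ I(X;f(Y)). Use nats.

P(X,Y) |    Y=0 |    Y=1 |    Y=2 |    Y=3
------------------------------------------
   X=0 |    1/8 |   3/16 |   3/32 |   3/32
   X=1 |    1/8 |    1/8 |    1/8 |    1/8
I(X;Y) = 0.0108, I(X;f(Y)) = 0.0091, inequality holds: 0.0108 ≥ 0.0091

Data Processing Inequality: For any Markov chain X → Y → Z, we have I(X;Y) ≥ I(X;Z).

Here Z = f(Y) is a deterministic function of Y, forming X → Y → Z.

Original I(X;Y) = 0.0108 nats

After applying f:
P(X,Z) where Z=f(Y):
- P(X,Z=0) = P(X,Y=1)
- P(X,Z=1) = P(X,Y=0) + P(X,Y=2) + P(X,Y=3)

I(X;Z) = I(X;f(Y)) = 0.0091 nats

Verification: 0.0108 ≥ 0.0091 ✓

Information cannot be created by processing; the function f can only lose information about X.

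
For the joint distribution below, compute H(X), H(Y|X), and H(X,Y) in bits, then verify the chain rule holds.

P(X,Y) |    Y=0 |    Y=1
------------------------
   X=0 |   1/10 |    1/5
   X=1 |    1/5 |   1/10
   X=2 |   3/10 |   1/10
H(X,Y) = 2.4464, H(X) = 1.5710, H(Y|X) = 0.8755 (all in bits)

Chain rule: H(X,Y) = H(X) + H(Y|X)

Left side — joint entropy directly:
H(X,Y) = -Σ p(x,y) log p(x,y) = 2.4464 bits

Right side — compute H(Y|X) from the conditional distributions:
P(X) = (3/10, 3/10, 2/5), so H(X) = 1.5710 bits
H(Y|X) = Σ_x P(X=x) · H(Y|X=x):
  P(Y|X=0) = (1/3, 2/3), H(Y|X=0) = 0.9183, weight P(X=0) = 3/10
  P(Y|X=1) = (2/3, 1/3), H(Y|X=1) = 0.9183, weight P(X=1) = 3/10
  P(Y|X=2) = (3/4, 1/4), H(Y|X=2) = 0.8113, weight P(X=2) = 2/5
H(Y|X) = 0.8755 bits

H(X) + H(Y|X) = 1.5710 + 0.8755 = 2.4464 bits

Both sides equal 2.4464 bits. ✓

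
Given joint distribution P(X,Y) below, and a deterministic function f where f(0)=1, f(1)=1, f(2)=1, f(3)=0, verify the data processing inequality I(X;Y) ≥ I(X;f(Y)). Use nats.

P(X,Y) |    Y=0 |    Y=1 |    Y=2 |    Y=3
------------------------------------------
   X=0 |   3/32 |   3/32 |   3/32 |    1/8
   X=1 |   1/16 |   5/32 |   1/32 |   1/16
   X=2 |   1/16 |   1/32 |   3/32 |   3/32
I(X;Y) = 0.0686, I(X;f(Y)) = 0.0080, inequality holds: 0.0686 ≥ 0.0080

Data Processing Inequality: For any Markov chain X → Y → Z, we have I(X;Y) ≥ I(X;Z).

Here Z = f(Y) is a deterministic function of Y, forming X → Y → Z.

Original I(X;Y) = 0.0686 nats

After applying f:
P(X,Z) where Z=f(Y):
- P(X,Z=0) = P(X,Y=3)
- P(X,Z=1) = P(X,Y=0) + P(X,Y=1) + P(X,Y=2)

I(X;Z) = I(X;f(Y)) = 0.0080 nats

Verification: 0.0686 ≥ 0.0080 ✓

Information cannot be created by processing; the function f can only lose information about X.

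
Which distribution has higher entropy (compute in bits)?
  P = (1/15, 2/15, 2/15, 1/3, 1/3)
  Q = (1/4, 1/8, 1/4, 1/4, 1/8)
Q

Computing entropies in bits:
H(P) = 2.0923
H(Q) = 2.2500

Distribution Q has higher entropy.

Intuition: The distribution closer to uniform (more spread out) has higher entropy.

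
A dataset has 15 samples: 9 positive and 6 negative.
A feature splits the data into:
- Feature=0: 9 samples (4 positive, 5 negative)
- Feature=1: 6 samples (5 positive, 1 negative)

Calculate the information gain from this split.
0.1163 bits

Information Gain = H(Y) - H(Y|Feature)

Before split:
P(positive) = 9/15 = 0.6000
H(Y) = 0.9710 bits

After split:
Feature=0: H = 0.9911 bits (weight = 9/15)
Feature=1: H = 0.6500 bits (weight = 6/15)
H(Y|Feature) = (9/15)×0.9911 + (6/15)×0.6500 = 0.8547 bits

Information Gain = 0.9710 - 0.8547 = 0.1163 bits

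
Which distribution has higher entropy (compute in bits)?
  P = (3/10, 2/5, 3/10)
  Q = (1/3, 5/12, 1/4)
P

Computing entropies in bits:
H(P) = 1.5710
H(Q) = 1.5546

Distribution P has higher entropy.

Intuition: The distribution closer to uniform (more spread out) has higher entropy.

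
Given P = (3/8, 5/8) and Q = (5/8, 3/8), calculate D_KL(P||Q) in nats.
0.1277 nats

KL divergence: D_KL(P||Q) = Σ p(x) log(p(x)/q(x))

Computing term by term:
  x=0: 3/8 × log_e[(3/8)/(5/8)] = 3/8 × -0.5108 = -0.1916
  x=1: 5/8 × log_e[(5/8)/(3/8)] = 5/8 × 0.5108 = 0.3193

D_KL(P||Q) = 0.1277 nats

Note: KL divergence is always non-negative and equals 0 iff P = Q.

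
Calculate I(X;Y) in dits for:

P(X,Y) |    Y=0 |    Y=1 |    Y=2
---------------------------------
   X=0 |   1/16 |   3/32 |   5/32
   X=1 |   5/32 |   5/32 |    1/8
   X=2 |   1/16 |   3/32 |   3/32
0.0091 dits

Mutual information: I(X;Y) = H(X) + H(Y) - H(X,Y)

Marginals:
P(X) = (5/16, 7/16, 1/4), H(X) = 0.4654 dits
P(Y) = (9/32, 11/32, 3/8), H(Y) = 0.4741 dits

Joint entropy: H(X,Y) = 0.9304 dits

I(X;Y) = 0.4654 + 0.4741 - 0.9304 = 0.0091 dits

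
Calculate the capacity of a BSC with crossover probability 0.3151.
0.1010 bits

For a binary symmetric channel (BSC) with error probability p:
Capacity C = 1 - H(p) bits per symbol

where H(p) = -p log₂(p) - (1-p) log₂(1-p) is the binary entropy function.

H(0.3151) = 0.8990 bits
C = 1 - 0.8990 = 0.1010 bits per symbol

This means we can reliably transmit up to 0.1010 bits of information per channel use.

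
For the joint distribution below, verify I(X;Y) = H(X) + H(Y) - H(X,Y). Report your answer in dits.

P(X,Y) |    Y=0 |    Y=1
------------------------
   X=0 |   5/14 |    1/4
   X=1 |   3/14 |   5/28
I(X;Y) = 0.0004 dits

Mutual information has multiple equivalent forms:
- I(X;Y) = H(X) - H(X|Y)
- I(X;Y) = H(Y) - H(Y|X)
- I(X;Y) = H(X) + H(Y) - H(X,Y)

Computing all quantities:
H(X) = 0.2910, H(Y) = 0.2966, H(X,Y) = 0.5872
H(X|Y) = 0.2906, H(Y|X) = 0.2962

Verification:
H(X) - H(X|Y) = 0.2910 - 0.2906 = 0.0004
H(Y) - H(Y|X) = 0.2966 - 0.2962 = 0.0004
H(X) + H(Y) - H(X,Y) = 0.2910 + 0.2966 - 0.5872 = 0.0004

All forms give I(X;Y) = 0.0004 dits. ✓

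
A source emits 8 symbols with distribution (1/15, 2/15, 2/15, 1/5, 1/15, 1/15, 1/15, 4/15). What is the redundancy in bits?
0.2101 bits

Redundancy measures how far a source is from maximum entropy:
R = H_max - H(X)

Maximum entropy for 8 symbols: H_max = log_2(8) = 3.0000 bits
Actual entropy: H(X) = 2.7899 bits
Redundancy: R = 3.0000 - 2.7899 = 0.2101 bits

This redundancy represents potential for compression: the source could be compressed by 0.2101 bits per symbol.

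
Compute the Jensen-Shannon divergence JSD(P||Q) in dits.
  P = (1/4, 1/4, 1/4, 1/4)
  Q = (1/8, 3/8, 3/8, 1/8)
0.0147 dits

Jensen-Shannon divergence is:
JSD(P||Q) = 0.5 × D_KL(P||M) + 0.5 × D_KL(Q||M)
where M = 0.5 × (P + Q) is the mixture distribution.

M = 0.5 × (1/4, 1/4, 1/4, 1/4) + 0.5 × (1/8, 3/8, 3/8, 1/8) = (3/16, 5/16, 5/16, 3/16)

D_KL(P||M) = 0.0140 dits
D_KL(Q||M) = 0.0154 dits

JSD(P||Q) = 0.5 × 0.0140 + 0.5 × 0.0154 = 0.0147 dits

Unlike KL divergence, JSD is symmetric and bounded: 0 ≤ JSD ≤ log(2).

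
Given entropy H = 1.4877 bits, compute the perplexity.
2.8044

Perplexity is 2^H (or exp(H) for natural log).

H = 1.4877 bits
Perplexity = 2^1.4877 = 2.8044

Interpretation: The model's uncertainty is equivalent to choosing uniformly among 2.8 options.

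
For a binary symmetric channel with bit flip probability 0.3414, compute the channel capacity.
0.0738 bits

For a binary symmetric channel (BSC) with error probability p:
Capacity C = 1 - H(p) bits per symbol

where H(p) = -p log₂(p) - (1-p) log₂(1-p) is the binary entropy function.

H(0.3414) = 0.9262 bits
C = 1 - 0.9262 = 0.0738 bits per symbol

This means we can reliably transmit up to 0.0738 bits of information per channel use.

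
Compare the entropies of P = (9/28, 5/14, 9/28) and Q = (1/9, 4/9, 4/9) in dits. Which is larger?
P

Computing entropies in dits:
H(P) = 0.4766
H(Q) = 0.4191

Distribution P has higher entropy.

Intuition: The distribution closer to uniform (more spread out) has higher entropy.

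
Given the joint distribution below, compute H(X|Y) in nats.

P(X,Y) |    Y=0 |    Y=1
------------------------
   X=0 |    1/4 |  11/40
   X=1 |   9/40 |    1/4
0.6919 nats

Using the chain rule: H(X|Y) = H(X,Y) - H(Y)

First, compute H(X,Y) = 1.3838 nats

Marginal P(Y) = (19/40, 21/40)
H(Y) = 0.6919 nats

H(X|Y) = H(X,Y) - H(Y) = 1.3838 - 0.6919 = 0.6919 nats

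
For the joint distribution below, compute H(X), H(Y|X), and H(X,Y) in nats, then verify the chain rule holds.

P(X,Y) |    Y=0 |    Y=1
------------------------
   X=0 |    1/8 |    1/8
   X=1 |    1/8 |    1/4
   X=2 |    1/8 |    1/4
H(X,Y) = 1.7329, H(X) = 1.0822, H(Y|X) = 0.6507 (all in nats)

Chain rule: H(X,Y) = H(X) + H(Y|X)

Left side — joint entropy directly:
H(X,Y) = -Σ p(x,y) log p(x,y) = 1.7329 nats

Right side — compute H(Y|X) from the conditional distributions:
P(X) = (1/4, 3/8, 3/8), so H(X) = 1.0822 nats
H(Y|X) = Σ_x P(X=x) · H(Y|X=x):
  P(Y|X=0) = (1/2, 1/2), H(Y|X=0) = 0.6931, weight P(X=0) = 1/4
  P(Y|X=1) = (1/3, 2/3), H(Y|X=1) = 0.6365, weight P(X=1) = 3/8
  P(Y|X=2) = (1/3, 2/3), H(Y|X=2) = 0.6365, weight P(X=2) = 3/8
H(Y|X) = 0.6507 nats

H(X) + H(Y|X) = 1.0822 + 0.6507 = 1.7329 nats

Both sides equal 1.7329 nats. ✓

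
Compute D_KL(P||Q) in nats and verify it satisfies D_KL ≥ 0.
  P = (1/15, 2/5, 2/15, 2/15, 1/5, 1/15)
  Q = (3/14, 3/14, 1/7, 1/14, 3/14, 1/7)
0.1812 nats

KL divergence satisfies the Gibbs inequality: D_KL(P||Q) ≥ 0 for all distributions P, Q.

D_KL(P||Q) = Σ p(x) log(p(x)/q(x))
Term by term:
  x=0: 1/15 × log_e[(1/15)/(3/14)] = -0.0778
  x=1: 2/5 × log_e[(2/5)/(3/14)] = 0.2497
  x=2: 2/15 × log_e[(2/15)/(1/7)] = -0.0092
  x=3: 2/15 × log_e[(2/15)/(1/14)] = 0.0832
  x=4: 1/5 × log_e[(1/5)/(3/14)] = -0.0138
  x=5: 1/15 × log_e[(1/15)/(1/7)] = -0.0508
D_KL(P||Q) = 0.1812 nats

D_KL(P||Q) = 0.1812 ≥ 0 ✓

This non-negativity is a fundamental property: relative entropy cannot be negative because it measures how different Q is from P.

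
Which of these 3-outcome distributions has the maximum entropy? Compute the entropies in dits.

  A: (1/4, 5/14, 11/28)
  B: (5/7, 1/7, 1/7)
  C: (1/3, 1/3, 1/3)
C

For a discrete distribution over n outcomes, entropy is maximized by the uniform distribution.

Computing entropies:
H(A) = 0.4696 dits
H(B) = 0.3458 dits
H(C) = 0.4771 dits

The uniform distribution (where all probabilities equal 1/3) achieves the maximum entropy of log_10(3) = 0.4771 dits.

Distribution C has the highest entropy.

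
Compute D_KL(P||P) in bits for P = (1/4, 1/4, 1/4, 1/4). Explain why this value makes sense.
0.0000 bits

KL divergence satisfies the Gibbs inequality: D_KL(P||Q) ≥ 0 for all distributions P, Q.

D_KL(P||Q) = Σ p(x) log(p(x)/q(x))
Each term is p(x) × log_2(p(x)/p(x)) = p(x) × log_2(1) = 0, so the sum is 0.
D_KL(P||Q) = 0.0000 bits

When P = Q, the KL divergence is exactly 0, as there is no 'divergence' between identical distributions.

This non-negativity is a fundamental property: relative entropy cannot be negative because it measures how different Q is from P.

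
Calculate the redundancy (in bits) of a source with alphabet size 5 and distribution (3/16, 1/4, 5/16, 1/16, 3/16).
0.1419 bits

Redundancy measures how far a source is from maximum entropy:
R = H_max - H(X)

Maximum entropy for 5 symbols: H_max = log_2(5) = 2.3219 bits
Actual entropy: H(X) = 2.1800 bits
Redundancy: R = 2.3219 - 2.1800 = 0.1419 bits

This redundancy represents potential for compression: the source could be compressed by 0.1419 bits per symbol.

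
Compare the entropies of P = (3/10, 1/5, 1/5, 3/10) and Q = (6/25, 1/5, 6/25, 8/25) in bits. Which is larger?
Q

Computing entropies in bits:
H(P) = 1.9710
H(Q) = 1.9787

Distribution Q has higher entropy.

Intuition: The distribution closer to uniform (more spread out) has higher entropy.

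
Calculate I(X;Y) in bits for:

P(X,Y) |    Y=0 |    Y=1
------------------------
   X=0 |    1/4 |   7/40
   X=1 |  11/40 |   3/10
0.0086 bits

Mutual information: I(X;Y) = H(X) + H(Y) - H(X,Y)

Marginals:
P(X) = (17/40, 23/40), H(X) = 0.9837 bits
P(Y) = (21/40, 19/40), H(Y) = 0.9982 bits

Joint entropy: H(X,Y) = 1.9733 bits

I(X;Y) = 0.9837 + 0.9982 - 1.9733 = 0.0086 bits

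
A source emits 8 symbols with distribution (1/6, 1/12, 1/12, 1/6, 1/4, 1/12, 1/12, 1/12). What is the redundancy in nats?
0.1002 nats

Redundancy measures how far a source is from maximum entropy:
R = H_max - H(X)

Maximum entropy for 8 symbols: H_max = log_e(8) = 2.0794 nats
Actual entropy: H(X) = 1.9792 nats
Redundancy: R = 2.0794 - 1.9792 = 0.1002 nats

This redundancy represents potential for compression: the source could be compressed by 0.1002 nats per symbol.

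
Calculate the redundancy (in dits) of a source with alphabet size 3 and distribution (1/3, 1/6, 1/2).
0.0379 dits

Redundancy measures how far a source is from maximum entropy:
R = H_max - H(X)

Maximum entropy for 3 symbols: H_max = log_10(3) = 0.4771 dits
Actual entropy: H(X) = 0.4392 dits
Redundancy: R = 0.4771 - 0.4392 = 0.0379 dits

This redundancy represents potential for compression: the source could be compressed by 0.0379 dits per symbol.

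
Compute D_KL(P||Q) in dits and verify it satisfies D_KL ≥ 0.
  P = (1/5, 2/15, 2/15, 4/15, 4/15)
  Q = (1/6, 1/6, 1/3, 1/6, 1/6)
0.0587 dits

KL divergence satisfies the Gibbs inequality: D_KL(P||Q) ≥ 0 for all distributions P, Q.

D_KL(P||Q) = Σ p(x) log(p(x)/q(x))
Term by term:
  x=0: 1/5 × log_10[(1/5)/(1/6)] = 0.0158
  x=1: 2/15 × log_10[(2/15)/(1/6)] = -0.0129
  x=2: 2/15 × log_10[(2/15)/(1/3)] = -0.0531
  x=3: 4/15 × log_10[(4/15)/(1/6)] = 0.0544
  x=4: 4/15 × log_10[(4/15)/(1/6)] = 0.0544
D_KL(P||Q) = 0.0587 dits

D_KL(P||Q) = 0.0587 ≥ 0 ✓

This non-negativity is a fundamental property: relative entropy cannot be negative because it measures how different Q is from P.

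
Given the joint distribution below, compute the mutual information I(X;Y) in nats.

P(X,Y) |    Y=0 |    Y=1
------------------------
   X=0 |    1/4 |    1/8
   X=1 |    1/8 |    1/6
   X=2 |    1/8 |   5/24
0.0348 nats

Mutual information: I(X;Y) = H(X) + H(Y) - H(X,Y)

Marginals:
P(X) = (3/8, 7/24, 1/3), H(X) = 1.0934 nats
P(Y) = (1/2, 1/2), H(Y) = 0.6931 nats

Joint entropy: H(X,Y) = 1.7518 nats

I(X;Y) = 1.0934 + 0.6931 - 1.7518 = 0.0348 nats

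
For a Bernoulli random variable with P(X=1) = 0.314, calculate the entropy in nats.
0.6223 nats

The binary entropy function is:
H(p) = -p log(p) - (1-p) log(1-p)

H(0.314) = -0.314 × log_e(0.314) - 0.686 × log_e(0.686)
H(0.314) = 0.6223 nats

Note: Binary entropy is maximized at p=0.5 (H=1 bit) and minimized at p=0 or p=1 (H=0).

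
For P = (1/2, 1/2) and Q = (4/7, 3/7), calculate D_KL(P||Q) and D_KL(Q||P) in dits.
D_KL(P||Q) = 0.0045, D_KL(Q||P) = 0.0044

KL divergence is not symmetric: D_KL(P||Q) ≠ D_KL(Q||P) in general.

D_KL(P||Q) = 0.0045 dits
D_KL(Q||P) = 0.0044 dits

No, they are not equal!

This asymmetry is why KL divergence is not a true distance metric.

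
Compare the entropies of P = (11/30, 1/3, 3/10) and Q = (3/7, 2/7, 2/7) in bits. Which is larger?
P

Computing entropies in bits:
H(P) = 1.5801
H(Q) = 1.5567

Distribution P has higher entropy.

Intuition: The distribution closer to uniform (more spread out) has higher entropy.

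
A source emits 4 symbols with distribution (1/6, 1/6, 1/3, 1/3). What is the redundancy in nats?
0.0566 nats

Redundancy measures how far a source is from maximum entropy:
R = H_max - H(X)

Maximum entropy for 4 symbols: H_max = log_e(4) = 1.3863 nats
Actual entropy: H(X) = 1.3297 nats
Redundancy: R = 1.3863 - 1.3297 = 0.0566 nats

This redundancy represents potential for compression: the source could be compressed by 0.0566 nats per symbol.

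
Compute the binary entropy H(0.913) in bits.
0.4264 bits

The binary entropy function is:
H(p) = -p log(p) - (1-p) log(1-p)

H(0.913) = -0.913 × log_2(0.913) - 0.087 × log_2(0.087)
H(0.913) = 0.4264 bits

Note: Binary entropy is maximized at p=0.5 (H=1 bit) and minimized at p=0 or p=1 (H=0).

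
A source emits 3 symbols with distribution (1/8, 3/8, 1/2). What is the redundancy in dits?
0.0540 dits

Redundancy measures how far a source is from maximum entropy:
R = H_max - H(X)

Maximum entropy for 3 symbols: H_max = log_10(3) = 0.4771 dits
Actual entropy: H(X) = 0.4231 dits
Redundancy: R = 0.4771 - 0.4231 = 0.0540 dits

This redundancy represents potential for compression: the source could be compressed by 0.0540 dits per symbol.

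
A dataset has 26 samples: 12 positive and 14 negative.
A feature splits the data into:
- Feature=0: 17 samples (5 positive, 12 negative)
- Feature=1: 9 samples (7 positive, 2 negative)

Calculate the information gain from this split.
0.1597 bits

Information Gain = H(Y) - H(Y|Feature)

Before split:
P(positive) = 12/26 = 0.4615
H(Y) = 0.9957 bits

After split:
Feature=0: H = 0.8740 bits (weight = 17/26)
Feature=1: H = 0.7642 bits (weight = 9/26)
H(Y|Feature) = (17/26)×0.8740 + (9/26)×0.7642 = 0.8360 bits

Information Gain = 0.9957 - 0.8360 = 0.1597 bits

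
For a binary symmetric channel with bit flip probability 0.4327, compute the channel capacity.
0.0131 bits

For a binary symmetric channel (BSC) with error probability p:
Capacity C = 1 - H(p) bits per symbol

where H(p) = -p log₂(p) - (1-p) log₂(1-p) is the binary entropy function.

H(0.4327) = 0.9869 bits
C = 1 - 0.9869 = 0.0131 bits per symbol

This means we can reliably transmit up to 0.0131 bits of information per channel use.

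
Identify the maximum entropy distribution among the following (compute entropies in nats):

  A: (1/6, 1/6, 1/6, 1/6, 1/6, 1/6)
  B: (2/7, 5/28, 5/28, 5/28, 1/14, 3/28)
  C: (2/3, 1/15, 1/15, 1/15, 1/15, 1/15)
A

For a discrete distribution over n outcomes, entropy is maximized by the uniform distribution.

Computing entropies:
H(A) = 1.7918 nats
H(B) = 1.7087 nats
H(C) = 1.1730 nats

The uniform distribution (where all probabilities equal 1/6) achieves the maximum entropy of log_e(6) = 1.7918 nats.

Distribution A has the highest entropy.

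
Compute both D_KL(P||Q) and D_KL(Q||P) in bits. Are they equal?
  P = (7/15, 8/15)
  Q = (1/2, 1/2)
D_KL(P||Q) = 0.0032, D_KL(Q||P) = 0.0032

KL divergence is not symmetric: D_KL(P||Q) ≠ D_KL(Q||P) in general.

D_KL(P||Q) = 0.0032 bits
D_KL(Q||P) = 0.0032 bits

In this case they happen to be equal (to 4 decimal places).

This asymmetry is why KL divergence is not a true distance metric.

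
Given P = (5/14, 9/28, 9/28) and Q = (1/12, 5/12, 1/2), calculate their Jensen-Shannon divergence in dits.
0.0255 dits

Jensen-Shannon divergence is:
JSD(P||Q) = 0.5 × D_KL(P||M) + 0.5 × D_KL(Q||M)
where M = 0.5 × (P + Q) is the mixture distribution.

M = 0.5 × (5/14, 9/28, 9/28) + 0.5 × (1/12, 5/12, 1/2) = (0.220238, 0.369048, 0.410714)

D_KL(P||M) = 0.0215 dits
D_KL(Q||M) = 0.0295 dits

JSD(P||Q) = 0.5 × 0.0215 + 0.5 × 0.0295 = 0.0255 dits

Unlike KL divergence, JSD is symmetric and bounded: 0 ≤ JSD ≤ log(2).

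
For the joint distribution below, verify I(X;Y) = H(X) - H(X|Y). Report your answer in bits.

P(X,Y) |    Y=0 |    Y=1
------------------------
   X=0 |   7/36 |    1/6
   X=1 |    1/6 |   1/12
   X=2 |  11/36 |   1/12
I(X;Y) = 0.0376 bits

Mutual information has multiple equivalent forms:
- I(X;Y) = H(X) - H(X|Y)
- I(X;Y) = H(Y) - H(Y|X)
- I(X;Y) = H(X) + H(Y) - H(X,Y)

Computing all quantities:
H(X) = 1.5605, H(Y) = 0.9183, H(X,Y) = 2.4412
H(X|Y) = 1.5229, H(Y|X) = 0.8807

Verification:
H(X) - H(X|Y) = 1.5605 - 1.5229 = 0.0376
H(Y) - H(Y|X) = 0.9183 - 0.8807 = 0.0376
H(X) + H(Y) - H(X,Y) = 1.5605 + 0.9183 - 2.4412 = 0.0376

All forms give I(X;Y) = 0.0376 bits. ✓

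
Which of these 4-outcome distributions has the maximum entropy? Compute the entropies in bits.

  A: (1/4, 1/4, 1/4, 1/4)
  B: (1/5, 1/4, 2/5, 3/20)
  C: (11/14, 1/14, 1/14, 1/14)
A

For a discrete distribution over n outcomes, entropy is maximized by the uniform distribution.

Computing entropies:
H(A) = 2.0000 bits
H(B) = 1.9037 bits
H(C) = 1.0892 bits

The uniform distribution (where all probabilities equal 1/4) achieves the maximum entropy of log_2(4) = 2.0000 bits.

Distribution A has the highest entropy.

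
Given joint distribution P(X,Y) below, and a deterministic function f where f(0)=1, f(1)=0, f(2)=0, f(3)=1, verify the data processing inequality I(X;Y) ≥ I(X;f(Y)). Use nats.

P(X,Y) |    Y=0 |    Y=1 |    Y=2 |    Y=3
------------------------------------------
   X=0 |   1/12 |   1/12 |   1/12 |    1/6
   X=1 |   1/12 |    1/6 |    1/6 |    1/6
I(X;Y) = 0.0144, I(X;f(Y)) = 0.0144, inequality holds: 0.0144 ≥ 0.0144

Data Processing Inequality: For any Markov chain X → Y → Z, we have I(X;Y) ≥ I(X;Z).

Here Z = f(Y) is a deterministic function of Y, forming X → Y → Z.

Original I(X;Y) = 0.0144 nats

After applying f:
P(X,Z) where Z=f(Y):
- P(X,Z=0) = P(X,Y=1) + P(X,Y=2)
- P(X,Z=1) = P(X,Y=0) + P(X,Y=3)

I(X;Z) = I(X;f(Y)) = 0.0144 nats

Verification: 0.0144 ≥ 0.0144 ✓

Information cannot be created by processing; the function f can only lose information about X.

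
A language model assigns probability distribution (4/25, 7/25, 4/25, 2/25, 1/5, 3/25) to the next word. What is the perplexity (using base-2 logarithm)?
5.5914

Perplexity is 2^H (or exp(H) for natural log).

First, H = -Σ p log p = 2.4832 bits
Perplexity = 2^2.4832 = 5.5914

Interpretation: The model's uncertainty is equivalent to choosing uniformly among 5.6 options.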